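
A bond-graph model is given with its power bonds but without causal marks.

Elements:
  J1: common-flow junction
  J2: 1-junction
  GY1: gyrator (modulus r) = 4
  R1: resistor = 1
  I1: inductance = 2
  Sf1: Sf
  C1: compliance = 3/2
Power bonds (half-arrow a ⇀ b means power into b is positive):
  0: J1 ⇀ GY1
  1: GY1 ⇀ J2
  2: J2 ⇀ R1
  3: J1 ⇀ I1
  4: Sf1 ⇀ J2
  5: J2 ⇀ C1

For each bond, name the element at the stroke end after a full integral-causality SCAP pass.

b4 stroke→Sf1  (Sf1 fixes flow; stroke at Sf1)
b1 stroke→J2  (J2 flow already set via bond 4)
b2 stroke→J2  (J2 flow already set via bond 4)
b5 stroke→J2  (common-f at J2 fixed by 4)
b0 stroke→J1  (GY1 both-in/both-out from 1)
b3 stroke→I1  (J1 needs exactly one f-in)

#0 stroke at J1
#1 stroke at J2
#2 stroke at J2
#3 stroke at I1
#4 stroke at Sf1
#5 stroke at J2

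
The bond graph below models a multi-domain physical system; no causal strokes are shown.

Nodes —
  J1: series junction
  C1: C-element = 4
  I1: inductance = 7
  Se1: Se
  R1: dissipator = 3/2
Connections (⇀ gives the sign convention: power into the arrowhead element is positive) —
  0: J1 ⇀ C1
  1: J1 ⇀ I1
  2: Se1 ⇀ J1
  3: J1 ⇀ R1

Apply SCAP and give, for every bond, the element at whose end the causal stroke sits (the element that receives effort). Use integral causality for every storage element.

b2 stroke→J1  (Se1 fixes effort; stroke away)
b0 stroke→J1  (prefer integral on C1)
b1 stroke→I1  (I1 integral (f out))
b3 stroke→J1  (J1 flow already set via bond 1)

#0 stroke at J1
#1 stroke at I1
#2 stroke at J1
#3 stroke at J1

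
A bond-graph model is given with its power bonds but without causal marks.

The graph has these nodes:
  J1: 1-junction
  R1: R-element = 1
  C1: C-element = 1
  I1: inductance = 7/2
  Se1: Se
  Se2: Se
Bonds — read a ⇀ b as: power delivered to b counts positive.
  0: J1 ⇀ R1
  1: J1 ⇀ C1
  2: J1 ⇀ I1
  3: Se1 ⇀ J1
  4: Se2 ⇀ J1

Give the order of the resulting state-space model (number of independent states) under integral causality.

2  (C1, I1 all integral)

b3 |J1  (Se1: effort source, stroke at far end)
b4 |J1  (Se2 (Se) sets effort on bond)
b1 |J1  (C1 outputs effort q/C1)
b2 |I1  (I1 outputs flow p/I1)
b0 |J1  (common-f at J1 fixed by 2)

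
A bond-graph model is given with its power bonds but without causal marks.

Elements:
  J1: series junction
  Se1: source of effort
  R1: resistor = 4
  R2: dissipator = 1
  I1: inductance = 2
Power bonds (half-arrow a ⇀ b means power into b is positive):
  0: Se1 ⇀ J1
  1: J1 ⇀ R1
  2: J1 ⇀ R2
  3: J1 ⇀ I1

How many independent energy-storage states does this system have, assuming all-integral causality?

bond 0 →J1  (Se1 fixes effort; stroke away)
bond 3 →I1  (prefer integral on I1)
bond 1 →J1  (J1 flow already set via bond 3)
bond 2 →J1  (J1 flow already set via bond 3)

1  (I1 all integral)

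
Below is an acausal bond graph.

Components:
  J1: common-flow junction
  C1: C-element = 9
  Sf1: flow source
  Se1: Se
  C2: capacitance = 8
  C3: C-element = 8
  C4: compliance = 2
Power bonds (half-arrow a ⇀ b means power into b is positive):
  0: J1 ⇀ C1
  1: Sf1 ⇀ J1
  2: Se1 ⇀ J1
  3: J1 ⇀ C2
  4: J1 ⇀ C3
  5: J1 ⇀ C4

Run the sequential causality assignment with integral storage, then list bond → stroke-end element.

b0 stroke at J1
b1 stroke at Sf1
b2 stroke at J1
b3 stroke at J1
b4 stroke at J1
b5 stroke at J1

#1 stroke→Sf1  (Sf1 fixes flow; stroke at Sf1)
#2 stroke→J1  (Se1: effort source, stroke at far end)
#0 stroke→J1  (J1: bond 1 brought flow, rest push out)
#3 stroke→J1  (J1: bond 1 brought flow, rest push out)
#4 stroke→J1  (J1 flow already set via bond 1)
#5 stroke→J1  (J1 flow already set via bond 1)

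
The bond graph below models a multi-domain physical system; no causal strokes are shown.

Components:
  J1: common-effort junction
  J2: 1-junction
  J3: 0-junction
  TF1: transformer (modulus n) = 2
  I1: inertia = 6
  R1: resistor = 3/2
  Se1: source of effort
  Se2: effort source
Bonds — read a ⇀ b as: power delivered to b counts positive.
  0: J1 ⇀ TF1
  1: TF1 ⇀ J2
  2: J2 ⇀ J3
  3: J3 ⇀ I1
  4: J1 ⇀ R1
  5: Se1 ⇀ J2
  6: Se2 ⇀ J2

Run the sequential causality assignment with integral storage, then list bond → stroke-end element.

#5 |J2  (Se1: effort source, stroke at far end)
#6 |J2  (Se2 (Se) sets effort on bond)
#3 |I1  (prefer integral on I1)
#2 |J3  (only one effort-in slot at J3)
#1 |J2  (J2: bond 2 brought flow, rest push out)
#0 |TF1  (TF1 one-in-one-out from 1)
#4 |J1  (only one effort-in slot at J1)

bond 0 stroke→TF1
bond 1 stroke→J2
bond 2 stroke→J3
bond 3 stroke→I1
bond 4 stroke→J1
bond 5 stroke→J2
bond 6 stroke→J2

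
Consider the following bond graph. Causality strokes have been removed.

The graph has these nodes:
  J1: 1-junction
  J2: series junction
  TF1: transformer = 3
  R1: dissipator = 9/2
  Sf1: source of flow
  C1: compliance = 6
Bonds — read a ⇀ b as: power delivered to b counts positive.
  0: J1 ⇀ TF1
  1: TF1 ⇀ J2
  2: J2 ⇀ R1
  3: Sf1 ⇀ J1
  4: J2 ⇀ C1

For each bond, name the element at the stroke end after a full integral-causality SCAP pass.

b3 |Sf1  (Sf1 (Sf) sets flow on bond)
b0 |J1  (common-f at J1 fixed by 3)
b1 |TF1  (TF TF1: opposite of bond 0)
b2 |J2  (common-f at J2 fixed by 1)
b4 |J2  (1-jn J2 has f-setter on 1)

b0 →J1
b1 →TF1
b2 →J2
b3 →Sf1
b4 →J2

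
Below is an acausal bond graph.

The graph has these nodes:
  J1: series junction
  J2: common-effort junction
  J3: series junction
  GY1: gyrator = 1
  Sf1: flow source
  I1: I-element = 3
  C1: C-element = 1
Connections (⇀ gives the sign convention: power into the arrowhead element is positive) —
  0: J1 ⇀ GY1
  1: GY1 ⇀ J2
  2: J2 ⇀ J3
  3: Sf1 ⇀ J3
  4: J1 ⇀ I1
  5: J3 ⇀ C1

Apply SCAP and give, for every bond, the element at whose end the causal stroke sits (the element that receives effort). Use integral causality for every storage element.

bond 3 |Sf1  (Sf1: flow source, stroke at near end)
bond 2 |J3  (J3 flow already set via bond 3)
bond 5 |J3  (J3: bond 3 brought flow, rest push out)
bond 1 |J2  (only one effort-in slot at J2)
bond 0 |J1  (GY GY1: same side as bond 1)
bond 4 |I1  (J1 needs exactly one f-in)

#0 stroke at J1
#1 stroke at J2
#2 stroke at J3
#3 stroke at Sf1
#4 stroke at I1
#5 stroke at J3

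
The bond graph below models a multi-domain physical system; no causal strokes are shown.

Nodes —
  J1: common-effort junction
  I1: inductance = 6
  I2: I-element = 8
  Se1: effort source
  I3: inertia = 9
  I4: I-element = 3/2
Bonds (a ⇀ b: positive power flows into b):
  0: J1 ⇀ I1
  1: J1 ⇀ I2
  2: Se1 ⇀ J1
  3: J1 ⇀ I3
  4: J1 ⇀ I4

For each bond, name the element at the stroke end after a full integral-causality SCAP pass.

#0 stroke→I1
#1 stroke→I2
#2 stroke→J1
#3 stroke→I3
#4 stroke→I4

β2 |J1  (source Se1 imposes e)
β0 |I1  (J1: bond 2 brought effort, rest push out)
β1 |I2  (0-jn J1 has e-setter on 2)
β3 |I3  (J1: bond 2 brought effort, rest push out)
β4 |I4  (J1: bond 2 brought effort, rest push out)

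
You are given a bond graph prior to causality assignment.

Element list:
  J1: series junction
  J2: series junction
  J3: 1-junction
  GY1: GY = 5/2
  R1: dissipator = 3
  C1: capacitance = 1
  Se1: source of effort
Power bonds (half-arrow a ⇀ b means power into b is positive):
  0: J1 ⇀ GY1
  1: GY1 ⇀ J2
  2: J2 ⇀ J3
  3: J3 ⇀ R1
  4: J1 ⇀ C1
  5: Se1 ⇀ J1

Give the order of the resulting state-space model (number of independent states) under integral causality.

1  (C1 all integral)

β5 stroke at J1  (Se1: effort source, stroke at far end)
β4 stroke at J1  (prefer integral on C1)
β0 stroke at GY1  (only one flow-in slot at J1)
β1 stroke at GY1  (GY GY1: same side as bond 0)
β2 stroke at J2  (J2 flow already set via bond 1)
β3 stroke at J3  (common-f at J3 fixed by 2)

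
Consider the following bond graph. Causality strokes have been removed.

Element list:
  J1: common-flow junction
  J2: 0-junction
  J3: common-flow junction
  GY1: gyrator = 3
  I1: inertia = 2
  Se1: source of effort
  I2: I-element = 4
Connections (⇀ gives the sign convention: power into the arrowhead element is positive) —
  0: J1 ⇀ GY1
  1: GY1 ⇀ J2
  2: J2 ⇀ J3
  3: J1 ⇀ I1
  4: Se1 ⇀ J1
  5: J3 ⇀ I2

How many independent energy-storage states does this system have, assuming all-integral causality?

2  (I1, I2 all integral)

bond 4 stroke at J1  (source Se1 imposes e)
bond 3 stroke at I1  (I1 integral (f out))
bond 0 stroke at J1  (1-jn J1 has f-setter on 3)
bond 1 stroke at J2  (GY1: gyrator matches bond 0)
bond 2 stroke at J3  (J2: bond 1 brought effort, rest push out)
bond 5 stroke at I2  (J3: last free bond brings flow in)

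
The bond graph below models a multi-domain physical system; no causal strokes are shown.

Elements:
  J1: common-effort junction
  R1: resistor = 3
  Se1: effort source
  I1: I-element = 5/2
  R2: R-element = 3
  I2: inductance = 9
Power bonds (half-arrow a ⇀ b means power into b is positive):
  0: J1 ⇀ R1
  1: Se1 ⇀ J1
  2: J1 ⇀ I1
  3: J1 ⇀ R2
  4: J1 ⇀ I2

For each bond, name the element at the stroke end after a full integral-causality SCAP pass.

β1 stroke→J1  (source Se1 imposes e)
β0 stroke→R1  (common-e at J1 fixed by 1)
β2 stroke→I1  (0-jn J1 has e-setter on 1)
β3 stroke→R2  (J1 effort already set via bond 1)
β4 stroke→I2  (J1: bond 1 brought effort, rest push out)

#0 →R1
#1 →J1
#2 →I1
#3 →R2
#4 →I2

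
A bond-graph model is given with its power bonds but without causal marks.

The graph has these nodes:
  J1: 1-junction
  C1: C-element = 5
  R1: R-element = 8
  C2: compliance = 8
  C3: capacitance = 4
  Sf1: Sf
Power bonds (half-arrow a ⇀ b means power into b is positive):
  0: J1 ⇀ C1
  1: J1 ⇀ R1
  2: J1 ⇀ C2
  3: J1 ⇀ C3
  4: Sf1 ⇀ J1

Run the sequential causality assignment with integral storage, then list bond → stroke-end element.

#0 stroke→J1
#1 stroke→J1
#2 stroke→J1
#3 stroke→J1
#4 stroke→Sf1

β4 stroke at Sf1  (Sf1: flow source, stroke at near end)
β0 stroke at J1  (1-jn J1 has f-setter on 4)
β1 stroke at J1  (1-jn J1 has f-setter on 4)
β2 stroke at J1  (J1 flow already set via bond 4)
β3 stroke at J1  (J1: bond 4 brought flow, rest push out)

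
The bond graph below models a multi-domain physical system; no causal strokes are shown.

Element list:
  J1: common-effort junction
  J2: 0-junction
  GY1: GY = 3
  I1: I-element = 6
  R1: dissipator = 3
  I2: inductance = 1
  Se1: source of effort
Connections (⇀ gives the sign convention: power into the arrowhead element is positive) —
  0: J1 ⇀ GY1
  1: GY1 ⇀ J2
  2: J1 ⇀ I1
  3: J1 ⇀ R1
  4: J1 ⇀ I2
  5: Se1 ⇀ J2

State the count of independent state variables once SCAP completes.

#5 →J2  (source Se1 imposes e)
#1 →GY1  (J2 effort already set via bond 5)
#0 →GY1  (through GY1, causality inverts; strokes same side of GY1)
#2 →I1  (prefer integral on I1)
#4 →I2  (prefer integral on I2)
#3 →J1  (J1 needs exactly one e-in)

2  (I1, I2 all integral)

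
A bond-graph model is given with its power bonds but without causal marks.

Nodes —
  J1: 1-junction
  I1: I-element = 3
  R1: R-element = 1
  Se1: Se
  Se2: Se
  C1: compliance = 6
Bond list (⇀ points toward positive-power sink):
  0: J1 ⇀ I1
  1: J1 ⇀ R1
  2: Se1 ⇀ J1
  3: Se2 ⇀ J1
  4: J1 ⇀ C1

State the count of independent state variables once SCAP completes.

2  (C1, I1 all integral)

#2 |J1  (Se1 (Se) sets effort on bond)
#3 |J1  (source Se2 imposes e)
#0 |I1  (I1: I, integral causality)
#1 |J1  (1-jn J1 has f-setter on 0)
#4 |J1  (J1: bond 0 brought flow, rest push out)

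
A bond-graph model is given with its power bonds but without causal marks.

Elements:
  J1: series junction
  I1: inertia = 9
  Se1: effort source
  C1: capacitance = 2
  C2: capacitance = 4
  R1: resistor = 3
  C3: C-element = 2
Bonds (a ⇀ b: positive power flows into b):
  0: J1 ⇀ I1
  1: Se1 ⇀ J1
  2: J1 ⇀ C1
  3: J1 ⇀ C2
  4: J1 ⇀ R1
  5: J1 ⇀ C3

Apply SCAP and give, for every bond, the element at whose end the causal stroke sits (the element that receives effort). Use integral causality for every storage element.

b0 stroke→I1
b1 stroke→J1
b2 stroke→J1
b3 stroke→J1
b4 stroke→J1
b5 stroke→J1

#1 stroke at J1  (Se1 (Se) sets effort on bond)
#0 stroke at I1  (I1 integral (f out))
#2 stroke at J1  (1-jn J1 has f-setter on 0)
#3 stroke at J1  (J1: bond 0 brought flow, rest push out)
#4 stroke at J1  (J1: bond 0 brought flow, rest push out)
#5 stroke at J1  (J1 flow already set via bond 0)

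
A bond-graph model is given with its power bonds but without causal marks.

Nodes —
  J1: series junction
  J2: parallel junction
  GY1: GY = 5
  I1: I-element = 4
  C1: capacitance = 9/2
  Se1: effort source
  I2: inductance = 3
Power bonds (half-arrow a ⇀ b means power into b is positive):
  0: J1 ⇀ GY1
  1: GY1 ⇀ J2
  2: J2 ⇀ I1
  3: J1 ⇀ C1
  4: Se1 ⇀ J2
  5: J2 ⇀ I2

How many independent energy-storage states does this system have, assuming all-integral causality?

b4 stroke→J2  (Se1 (Se) sets effort on bond)
b1 stroke→GY1  (J2 effort already set via bond 4)
b2 stroke→I1  (J2 effort already set via bond 4)
b5 stroke→I2  (J2 effort already set via bond 4)
b0 stroke→GY1  (GY GY1: same side as bond 1)
b3 stroke→J1  (J1 flow already set via bond 0)

3  (C1, I1, I2 all integral)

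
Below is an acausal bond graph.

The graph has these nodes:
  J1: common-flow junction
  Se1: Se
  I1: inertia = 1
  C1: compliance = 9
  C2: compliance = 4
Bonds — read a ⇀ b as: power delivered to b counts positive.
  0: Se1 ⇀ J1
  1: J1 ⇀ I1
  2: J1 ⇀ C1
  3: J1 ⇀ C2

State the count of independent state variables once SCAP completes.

3  (C1, C2, I1 all integral)

#0 |J1  (Se1 fixes effort; stroke away)
#1 |I1  (I1 integral (f out))
#2 |J1  (J1 flow already set via bond 1)
#3 |J1  (J1 flow already set via bond 1)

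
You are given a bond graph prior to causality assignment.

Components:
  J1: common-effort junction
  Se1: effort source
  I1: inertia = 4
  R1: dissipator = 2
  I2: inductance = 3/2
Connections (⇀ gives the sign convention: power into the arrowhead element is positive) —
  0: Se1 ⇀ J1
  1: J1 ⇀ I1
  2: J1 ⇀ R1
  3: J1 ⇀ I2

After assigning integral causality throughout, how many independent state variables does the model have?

β0 →J1  (Se1: effort source, stroke at far end)
β1 →I1  (common-e at J1 fixed by 0)
β2 →R1  (J1 effort already set via bond 0)
β3 →I2  (common-e at J1 fixed by 0)

2  (I1, I2 all integral)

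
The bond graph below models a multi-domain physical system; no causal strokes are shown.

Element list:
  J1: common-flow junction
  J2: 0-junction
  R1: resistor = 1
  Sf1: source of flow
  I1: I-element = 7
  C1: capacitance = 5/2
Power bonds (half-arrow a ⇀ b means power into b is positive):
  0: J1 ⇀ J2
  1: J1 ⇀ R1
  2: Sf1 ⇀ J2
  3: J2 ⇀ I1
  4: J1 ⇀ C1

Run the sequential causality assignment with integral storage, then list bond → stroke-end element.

β2 →Sf1  (Sf1 (Sf) sets flow on bond)
β3 →I1  (I1: I, integral causality)
β0 →J2  (closing 0-jn rule on J2)
β1 →J1  (common-f at J1 fixed by 0)
β4 →J1  (common-f at J1 fixed by 0)

bond 0 →J2
bond 1 →J1
bond 2 →Sf1
bond 3 →I1
bond 4 →J1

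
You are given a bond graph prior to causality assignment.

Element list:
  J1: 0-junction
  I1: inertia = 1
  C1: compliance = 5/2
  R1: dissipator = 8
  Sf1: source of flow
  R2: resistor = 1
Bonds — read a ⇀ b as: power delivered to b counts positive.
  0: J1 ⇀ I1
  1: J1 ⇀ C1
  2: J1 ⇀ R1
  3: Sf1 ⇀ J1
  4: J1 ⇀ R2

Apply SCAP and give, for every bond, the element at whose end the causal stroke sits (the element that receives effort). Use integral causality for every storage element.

#3 →Sf1  (Sf1 fixes flow; stroke at Sf1)
#0 →I1  (prefer integral on I1)
#1 →J1  (C1: C, integral causality)
#2 →R1  (J1 effort already set via bond 1)
#4 →R2  (J1 effort already set via bond 1)

bond 0 stroke→I1
bond 1 stroke→J1
bond 2 stroke→R1
bond 3 stroke→Sf1
bond 4 stroke→R2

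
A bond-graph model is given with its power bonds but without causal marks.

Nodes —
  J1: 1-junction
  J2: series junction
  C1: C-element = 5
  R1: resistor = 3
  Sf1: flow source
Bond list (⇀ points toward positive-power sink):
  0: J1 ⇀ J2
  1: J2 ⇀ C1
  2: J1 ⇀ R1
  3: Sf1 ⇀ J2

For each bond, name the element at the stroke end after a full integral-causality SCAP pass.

#3 |Sf1  (Sf1 fixes flow; stroke at Sf1)
#0 |J2  (common-f at J2 fixed by 3)
#1 |J2  (common-f at J2 fixed by 3)
#2 |J1  (1-jn J1 has f-setter on 0)

b0 |J2
b1 |J2
b2 |J1
b3 |Sf1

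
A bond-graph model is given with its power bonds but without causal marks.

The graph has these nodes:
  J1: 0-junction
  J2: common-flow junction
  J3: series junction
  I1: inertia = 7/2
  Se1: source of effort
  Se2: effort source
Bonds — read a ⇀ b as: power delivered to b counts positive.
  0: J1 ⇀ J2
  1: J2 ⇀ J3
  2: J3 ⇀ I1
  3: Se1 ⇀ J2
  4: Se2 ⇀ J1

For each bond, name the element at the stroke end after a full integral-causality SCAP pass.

bond 3 →J2  (Se1 fixes effort; stroke away)
bond 4 →J1  (source Se2 imposes e)
bond 0 →J2  (J1 effort already set via bond 4)
bond 1 →J3  (closing 1-jn rule on J2)
bond 2 →I1  (J3: last free bond brings flow in)

bond 0 stroke at J2
bond 1 stroke at J3
bond 2 stroke at I1
bond 3 stroke at J2
bond 4 stroke at J1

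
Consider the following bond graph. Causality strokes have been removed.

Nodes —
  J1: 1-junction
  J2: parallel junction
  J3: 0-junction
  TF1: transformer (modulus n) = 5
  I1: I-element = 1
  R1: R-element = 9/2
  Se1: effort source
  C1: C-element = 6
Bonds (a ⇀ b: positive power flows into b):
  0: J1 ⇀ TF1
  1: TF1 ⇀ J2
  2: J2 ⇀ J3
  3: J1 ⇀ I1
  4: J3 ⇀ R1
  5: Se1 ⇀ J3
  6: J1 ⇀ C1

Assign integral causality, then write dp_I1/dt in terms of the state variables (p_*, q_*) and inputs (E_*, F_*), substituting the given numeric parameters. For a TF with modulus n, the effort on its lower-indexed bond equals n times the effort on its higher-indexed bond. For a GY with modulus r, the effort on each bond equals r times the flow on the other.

#5 →J3  (Se1 fixes effort; stroke away)
#2 →J2  (0-jn J3 has e-setter on 5)
#4 →R1  (0-jn J3 has e-setter on 5)
#1 →TF1  (0-jn J2 has e-setter on 2)
#0 →J1  (through TF1, causality passes straight; one stroke at TF1)
#3 →I1  (I1 outputs flow p/I1)
#6 →J1  (1-jn J1 has f-setter on 3)

dp_I1/dt = -5*E_Se1 - q_C1/6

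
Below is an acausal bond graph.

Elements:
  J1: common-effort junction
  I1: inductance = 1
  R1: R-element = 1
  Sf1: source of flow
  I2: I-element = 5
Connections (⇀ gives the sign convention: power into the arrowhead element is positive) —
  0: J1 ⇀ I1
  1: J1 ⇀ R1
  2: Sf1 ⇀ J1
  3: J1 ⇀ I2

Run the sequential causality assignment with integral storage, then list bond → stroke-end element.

#0 |I1
#1 |J1
#2 |Sf1
#3 |I2

b2 stroke at Sf1  (source Sf1 imposes f)
b0 stroke at I1  (I1 outputs flow p/I1)
b3 stroke at I2  (prefer integral on I2)
b1 stroke at J1  (J1 needs exactly one e-in)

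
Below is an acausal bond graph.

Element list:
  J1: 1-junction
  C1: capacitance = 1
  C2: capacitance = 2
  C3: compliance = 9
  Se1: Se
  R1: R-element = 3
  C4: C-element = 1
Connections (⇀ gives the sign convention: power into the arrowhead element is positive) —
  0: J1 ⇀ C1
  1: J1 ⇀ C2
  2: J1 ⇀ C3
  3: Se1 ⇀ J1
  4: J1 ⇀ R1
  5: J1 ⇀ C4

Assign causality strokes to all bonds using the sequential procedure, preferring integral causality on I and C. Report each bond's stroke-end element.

bond 3 →J1  (Se1 fixes effort; stroke away)
bond 0 →J1  (C1: C, integral causality)
bond 1 →J1  (C2: C, integral causality)
bond 2 →J1  (C3 outputs effort q/C3)
bond 5 →J1  (C4 integral (e out))
bond 4 →R1  (only one flow-in slot at J1)

b0 stroke→J1
b1 stroke→J1
b2 stroke→J1
b3 stroke→J1
b4 stroke→R1
b5 stroke→J1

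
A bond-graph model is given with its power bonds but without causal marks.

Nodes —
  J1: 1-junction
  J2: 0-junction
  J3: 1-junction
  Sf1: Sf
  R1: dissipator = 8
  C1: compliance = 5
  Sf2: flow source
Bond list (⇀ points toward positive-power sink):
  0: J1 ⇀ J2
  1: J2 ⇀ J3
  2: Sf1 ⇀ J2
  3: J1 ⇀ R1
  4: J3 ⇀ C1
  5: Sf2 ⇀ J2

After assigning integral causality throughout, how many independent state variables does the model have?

β2 →Sf1  (source Sf1 imposes f)
β5 →Sf2  (Sf2: flow source, stroke at near end)
β4 →J3  (C1 integral (e out))
β1 →J2  (closing 1-jn rule on J3)
β0 →J1  (J2 effort already set via bond 1)
β3 →R1  (closing 1-jn rule on J1)

1  (C1 all integral)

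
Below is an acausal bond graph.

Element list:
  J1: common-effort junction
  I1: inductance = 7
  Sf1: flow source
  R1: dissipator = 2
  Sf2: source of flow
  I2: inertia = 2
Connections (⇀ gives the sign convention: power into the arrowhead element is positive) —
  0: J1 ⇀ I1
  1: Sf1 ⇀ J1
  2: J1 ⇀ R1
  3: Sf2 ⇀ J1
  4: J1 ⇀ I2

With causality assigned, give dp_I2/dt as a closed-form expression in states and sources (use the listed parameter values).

dp_I2/dt = 2*F_Sf1 + 2*F_Sf2 - 2*p_I1/7 - p_I2

#1 →Sf1  (Sf1: flow source, stroke at near end)
#3 →Sf2  (Sf2 fixes flow; stroke at Sf2)
#0 →I1  (I1 outputs flow p/I1)
#4 →I2  (I2: I, integral causality)
#2 →J1  (J1 needs exactly one e-in)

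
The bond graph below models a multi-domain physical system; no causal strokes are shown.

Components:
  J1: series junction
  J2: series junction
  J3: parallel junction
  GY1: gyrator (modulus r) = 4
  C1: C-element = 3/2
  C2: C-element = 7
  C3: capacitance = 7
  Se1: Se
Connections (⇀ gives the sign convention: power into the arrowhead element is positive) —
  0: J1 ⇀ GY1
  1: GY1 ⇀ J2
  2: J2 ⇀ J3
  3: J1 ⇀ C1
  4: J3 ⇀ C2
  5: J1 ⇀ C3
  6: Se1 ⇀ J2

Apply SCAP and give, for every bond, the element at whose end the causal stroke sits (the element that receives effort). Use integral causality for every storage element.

β6 stroke→J2  (Se1 fixes effort; stroke away)
β3 stroke→J1  (prefer integral on C1)
β4 stroke→J3  (C2: C, integral causality)
β2 stroke→J2  (common-e at J3 fixed by 4)
β1 stroke→GY1  (closing 1-jn rule on J2)
β0 stroke→GY1  (GY1 both-in/both-out from 1)
β5 stroke→J1  (J1: bond 0 brought flow, rest push out)

b0 |GY1
b1 |GY1
b2 |J2
b3 |J1
b4 |J3
b5 |J1
b6 |J2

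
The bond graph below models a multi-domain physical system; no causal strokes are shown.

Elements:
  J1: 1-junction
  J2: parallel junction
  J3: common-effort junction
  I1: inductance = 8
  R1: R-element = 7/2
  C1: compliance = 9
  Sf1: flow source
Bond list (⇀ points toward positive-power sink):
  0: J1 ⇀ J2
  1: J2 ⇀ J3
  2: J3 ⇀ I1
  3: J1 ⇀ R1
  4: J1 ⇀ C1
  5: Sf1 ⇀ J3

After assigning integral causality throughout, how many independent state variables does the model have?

2  (C1, I1 all integral)

bond 5 |Sf1  (Sf1 (Sf) sets flow on bond)
bond 2 |I1  (I1: I, integral causality)
bond 1 |J3  (J3: last free bond brings effort in)
bond 0 |J2  (closing 0-jn rule on J2)
bond 3 |J1  (common-f at J1 fixed by 0)
bond 4 |J1  (J1: bond 0 brought flow, rest push out)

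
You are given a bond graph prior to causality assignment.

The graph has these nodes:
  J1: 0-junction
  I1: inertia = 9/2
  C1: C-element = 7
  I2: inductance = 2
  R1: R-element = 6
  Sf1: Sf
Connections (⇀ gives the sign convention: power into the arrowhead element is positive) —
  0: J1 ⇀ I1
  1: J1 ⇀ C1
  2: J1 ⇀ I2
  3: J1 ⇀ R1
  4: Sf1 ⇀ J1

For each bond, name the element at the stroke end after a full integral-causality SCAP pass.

bond 0 stroke→I1
bond 1 stroke→J1
bond 2 stroke→I2
bond 3 stroke→R1
bond 4 stroke→Sf1

β4 stroke at Sf1  (source Sf1 imposes f)
β0 stroke at I1  (I1: I, integral causality)
β1 stroke at J1  (C1 integral (e out))
β2 stroke at I2  (0-jn J1 has e-setter on 1)
β3 stroke at R1  (J1 effort already set via bond 1)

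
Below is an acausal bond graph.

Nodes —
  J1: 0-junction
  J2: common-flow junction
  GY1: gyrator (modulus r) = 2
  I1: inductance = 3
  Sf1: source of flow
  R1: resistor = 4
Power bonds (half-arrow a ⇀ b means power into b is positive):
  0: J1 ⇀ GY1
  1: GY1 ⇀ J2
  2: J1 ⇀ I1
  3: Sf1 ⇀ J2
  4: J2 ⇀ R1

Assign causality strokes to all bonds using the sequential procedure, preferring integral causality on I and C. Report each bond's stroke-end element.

bond 0 stroke at J1
bond 1 stroke at J2
bond 2 stroke at I1
bond 3 stroke at Sf1
bond 4 stroke at J2

b3 stroke at Sf1  (Sf1 fixes flow; stroke at Sf1)
b1 stroke at J2  (1-jn J2 has f-setter on 3)
b4 stroke at J2  (common-f at J2 fixed by 3)
b0 stroke at J1  (GY1: gyrator matches bond 1)
b2 stroke at I1  (common-e at J1 fixed by 0)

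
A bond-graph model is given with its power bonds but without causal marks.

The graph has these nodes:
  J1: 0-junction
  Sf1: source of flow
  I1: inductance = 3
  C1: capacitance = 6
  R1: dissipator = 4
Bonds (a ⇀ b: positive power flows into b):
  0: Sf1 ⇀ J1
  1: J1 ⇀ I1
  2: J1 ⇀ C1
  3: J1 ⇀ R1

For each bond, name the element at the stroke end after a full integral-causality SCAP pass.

bond 0 →Sf1
bond 1 →I1
bond 2 →J1
bond 3 →R1

bond 0 |Sf1  (source Sf1 imposes f)
bond 1 |I1  (prefer integral on I1)
bond 2 |J1  (prefer integral on C1)
bond 3 |R1  (J1: bond 2 brought effort, rest push out)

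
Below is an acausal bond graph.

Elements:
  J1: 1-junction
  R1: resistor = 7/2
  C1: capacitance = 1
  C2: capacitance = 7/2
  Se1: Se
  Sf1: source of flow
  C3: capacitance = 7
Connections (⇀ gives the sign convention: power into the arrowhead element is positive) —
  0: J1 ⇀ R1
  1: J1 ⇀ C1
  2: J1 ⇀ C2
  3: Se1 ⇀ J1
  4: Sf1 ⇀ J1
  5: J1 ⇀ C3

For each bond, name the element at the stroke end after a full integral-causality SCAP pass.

β3 stroke at J1  (Se1: effort source, stroke at far end)
β4 stroke at Sf1  (Sf1 (Sf) sets flow on bond)
β0 stroke at J1  (1-jn J1 has f-setter on 4)
β1 stroke at J1  (J1: bond 4 brought flow, rest push out)
β2 stroke at J1  (common-f at J1 fixed by 4)
β5 stroke at J1  (1-jn J1 has f-setter on 4)

β0 →J1
β1 →J1
β2 →J1
β3 →J1
β4 →Sf1
β5 →J1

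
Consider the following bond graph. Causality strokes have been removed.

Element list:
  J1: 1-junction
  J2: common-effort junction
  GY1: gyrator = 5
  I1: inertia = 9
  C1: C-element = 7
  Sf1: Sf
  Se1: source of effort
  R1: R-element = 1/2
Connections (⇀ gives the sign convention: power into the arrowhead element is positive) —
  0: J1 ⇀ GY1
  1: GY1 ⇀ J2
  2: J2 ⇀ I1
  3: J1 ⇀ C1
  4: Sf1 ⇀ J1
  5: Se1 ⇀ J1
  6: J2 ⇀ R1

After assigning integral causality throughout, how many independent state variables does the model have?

#4 |Sf1  (Sf1: flow source, stroke at near end)
#5 |J1  (Se1: effort source, stroke at far end)
#0 |J1  (1-jn J1 has f-setter on 4)
#3 |J1  (common-f at J1 fixed by 4)
#1 |J2  (through GY1, causality inverts; strokes same side of GY1)
#2 |I1  (common-e at J2 fixed by 1)
#6 |R1  (common-e at J2 fixed by 1)

2  (C1, I1 all integral)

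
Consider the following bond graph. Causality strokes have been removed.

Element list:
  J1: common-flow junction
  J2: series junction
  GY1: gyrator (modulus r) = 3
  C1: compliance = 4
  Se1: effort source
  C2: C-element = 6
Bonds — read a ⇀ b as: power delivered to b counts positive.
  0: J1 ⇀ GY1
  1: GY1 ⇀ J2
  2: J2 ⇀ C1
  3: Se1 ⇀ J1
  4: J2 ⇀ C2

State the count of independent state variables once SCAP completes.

b3 stroke→J1  (Se1 (Se) sets effort on bond)
b0 stroke→GY1  (only one flow-in slot at J1)
b1 stroke→GY1  (GY GY1: same side as bond 0)
b2 stroke→J2  (J2 flow already set via bond 1)
b4 stroke→J2  (common-f at J2 fixed by 1)

2  (C1, C2 all integral)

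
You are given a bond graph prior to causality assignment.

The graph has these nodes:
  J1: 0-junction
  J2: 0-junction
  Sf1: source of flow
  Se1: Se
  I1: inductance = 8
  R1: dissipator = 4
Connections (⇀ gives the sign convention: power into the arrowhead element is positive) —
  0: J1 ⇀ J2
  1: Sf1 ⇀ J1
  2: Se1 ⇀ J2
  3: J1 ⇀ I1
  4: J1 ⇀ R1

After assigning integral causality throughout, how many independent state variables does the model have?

1  (I1 all integral)

β1 stroke→Sf1  (Sf1 fixes flow; stroke at Sf1)
β2 stroke→J2  (source Se1 imposes e)
β0 stroke→J1  (J2 effort already set via bond 2)
β3 stroke→I1  (common-e at J1 fixed by 0)
β4 stroke→R1  (common-e at J1 fixed by 0)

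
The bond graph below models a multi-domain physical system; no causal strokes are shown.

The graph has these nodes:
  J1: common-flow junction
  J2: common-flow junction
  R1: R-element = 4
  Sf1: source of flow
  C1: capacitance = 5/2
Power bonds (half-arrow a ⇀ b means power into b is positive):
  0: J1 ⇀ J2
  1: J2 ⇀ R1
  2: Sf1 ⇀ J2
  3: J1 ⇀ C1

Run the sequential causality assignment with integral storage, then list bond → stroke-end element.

β2 →Sf1  (source Sf1 imposes f)
β0 →J2  (1-jn J2 has f-setter on 2)
β1 →J2  (J2: bond 2 brought flow, rest push out)
β3 →J1  (common-f at J1 fixed by 0)

#0 |J2
#1 |J2
#2 |Sf1
#3 |J1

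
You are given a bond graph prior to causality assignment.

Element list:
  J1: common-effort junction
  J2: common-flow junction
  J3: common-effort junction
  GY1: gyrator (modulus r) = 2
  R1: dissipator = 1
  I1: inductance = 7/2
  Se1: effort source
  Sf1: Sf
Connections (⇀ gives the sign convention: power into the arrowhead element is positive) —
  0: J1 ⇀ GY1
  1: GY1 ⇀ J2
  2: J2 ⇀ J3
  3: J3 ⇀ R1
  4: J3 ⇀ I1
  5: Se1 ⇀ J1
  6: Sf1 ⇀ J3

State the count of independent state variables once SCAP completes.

β5 stroke→J1  (Se1: effort source, stroke at far end)
β6 stroke→Sf1  (source Sf1 imposes f)
β0 stroke→GY1  (J1: bond 5 brought effort, rest push out)
β1 stroke→GY1  (GY1 both-in/both-out from 0)
β2 stroke→J2  (J2 flow already set via bond 1)
β4 stroke→I1  (prefer integral on I1)
β3 stroke→J3  (closing 0-jn rule on J3)

1  (I1 all integral)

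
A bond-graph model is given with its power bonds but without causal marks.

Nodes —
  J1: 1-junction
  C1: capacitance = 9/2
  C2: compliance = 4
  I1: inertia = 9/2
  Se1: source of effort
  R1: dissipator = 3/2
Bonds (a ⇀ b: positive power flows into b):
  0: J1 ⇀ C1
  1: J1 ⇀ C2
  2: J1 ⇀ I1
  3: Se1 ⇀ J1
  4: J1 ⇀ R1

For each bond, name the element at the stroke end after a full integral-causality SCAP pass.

bond 3 stroke at J1  (Se1 fixes effort; stroke away)
bond 0 stroke at J1  (prefer integral on C1)
bond 1 stroke at J1  (C2 outputs effort q/C2)
bond 2 stroke at I1  (I1 integral (f out))
bond 4 stroke at J1  (1-jn J1 has f-setter on 2)

bond 0 stroke→J1
bond 1 stroke→J1
bond 2 stroke→I1
bond 3 stroke→J1
bond 4 stroke→J1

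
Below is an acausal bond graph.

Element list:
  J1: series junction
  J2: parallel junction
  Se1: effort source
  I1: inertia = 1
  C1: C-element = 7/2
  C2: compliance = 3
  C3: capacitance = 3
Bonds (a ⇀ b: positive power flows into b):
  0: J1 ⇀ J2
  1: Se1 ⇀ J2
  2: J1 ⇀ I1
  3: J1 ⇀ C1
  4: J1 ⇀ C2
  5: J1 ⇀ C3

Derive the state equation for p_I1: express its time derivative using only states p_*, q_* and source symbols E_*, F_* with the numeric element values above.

dp_I1/dt = -E_Se1 - 2*q_C1/7 - q_C2/3 - q_C3/3

β1 stroke→J2  (Se1: effort source, stroke at far end)
β0 stroke→J1  (J2: bond 1 brought effort, rest push out)
β2 stroke→I1  (I1: I, integral causality)
β3 stroke→J1  (J1: bond 2 brought flow, rest push out)
β4 stroke→J1  (J1: bond 2 brought flow, rest push out)
β5 stroke→J1  (J1: bond 2 brought flow, rest push out)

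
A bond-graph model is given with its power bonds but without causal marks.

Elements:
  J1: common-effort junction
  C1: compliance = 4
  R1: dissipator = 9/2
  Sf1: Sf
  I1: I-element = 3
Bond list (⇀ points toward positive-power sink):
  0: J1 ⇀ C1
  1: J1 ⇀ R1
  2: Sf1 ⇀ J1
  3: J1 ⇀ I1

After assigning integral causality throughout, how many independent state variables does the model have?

2  (C1, I1 all integral)

b2 →Sf1  (Sf1 (Sf) sets flow on bond)
b0 →J1  (C1: C, integral causality)
b1 →R1  (common-e at J1 fixed by 0)
b3 →I1  (J1 effort already set via bond 0)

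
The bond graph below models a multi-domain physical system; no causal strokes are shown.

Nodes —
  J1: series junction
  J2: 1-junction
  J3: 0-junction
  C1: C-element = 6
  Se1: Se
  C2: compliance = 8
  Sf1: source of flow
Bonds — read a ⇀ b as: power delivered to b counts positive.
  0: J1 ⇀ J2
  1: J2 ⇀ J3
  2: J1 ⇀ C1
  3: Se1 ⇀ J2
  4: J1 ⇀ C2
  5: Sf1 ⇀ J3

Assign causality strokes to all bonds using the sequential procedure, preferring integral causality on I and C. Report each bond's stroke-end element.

b3 stroke→J2  (Se1 fixes effort; stroke away)
b5 stroke→Sf1  (Sf1: flow source, stroke at near end)
b1 stroke→J3  (only one effort-in slot at J3)
b0 stroke→J2  (J2 flow already set via bond 1)
b2 stroke→J1  (J1 flow already set via bond 0)
b4 stroke→J1  (common-f at J1 fixed by 0)

β0 stroke→J2
β1 stroke→J3
β2 stroke→J1
β3 stroke→J2
β4 stroke→J1
β5 stroke→Sf1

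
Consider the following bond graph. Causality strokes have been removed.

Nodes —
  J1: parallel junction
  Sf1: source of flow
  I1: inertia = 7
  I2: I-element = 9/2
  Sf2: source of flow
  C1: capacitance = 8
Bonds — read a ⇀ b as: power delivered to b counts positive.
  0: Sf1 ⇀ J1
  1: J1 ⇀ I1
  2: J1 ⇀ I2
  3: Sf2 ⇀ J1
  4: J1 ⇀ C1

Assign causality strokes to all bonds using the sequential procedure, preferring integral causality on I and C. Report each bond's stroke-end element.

#0 stroke→Sf1
#1 stroke→I1
#2 stroke→I2
#3 stroke→Sf2
#4 stroke→J1

b0 stroke→Sf1  (Sf1 fixes flow; stroke at Sf1)
b3 stroke→Sf2  (Sf2 (Sf) sets flow on bond)
b1 stroke→I1  (I1: I, integral causality)
b2 stroke→I2  (prefer integral on I2)
b4 stroke→J1  (only one effort-in slot at J1)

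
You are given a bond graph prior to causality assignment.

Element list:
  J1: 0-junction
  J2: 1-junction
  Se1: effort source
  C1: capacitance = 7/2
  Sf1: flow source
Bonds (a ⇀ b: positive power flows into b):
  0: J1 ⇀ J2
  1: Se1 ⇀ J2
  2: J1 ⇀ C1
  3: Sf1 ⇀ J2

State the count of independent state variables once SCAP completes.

b1 stroke at J2  (source Se1 imposes e)
b3 stroke at Sf1  (source Sf1 imposes f)
b0 stroke at J2  (common-f at J2 fixed by 3)
b2 stroke at J1  (only one effort-in slot at J1)

1  (C1 all integral)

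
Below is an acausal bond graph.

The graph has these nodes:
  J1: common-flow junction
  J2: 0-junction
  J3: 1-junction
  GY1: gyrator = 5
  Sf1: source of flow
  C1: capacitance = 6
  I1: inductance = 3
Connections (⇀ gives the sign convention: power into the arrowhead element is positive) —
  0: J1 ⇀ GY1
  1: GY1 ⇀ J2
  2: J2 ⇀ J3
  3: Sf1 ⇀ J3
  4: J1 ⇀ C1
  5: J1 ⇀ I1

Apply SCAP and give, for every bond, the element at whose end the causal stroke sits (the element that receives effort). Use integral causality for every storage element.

#3 |Sf1  (source Sf1 imposes f)
#2 |J3  (common-f at J3 fixed by 3)
#1 |J2  (J2 needs exactly one e-in)
#0 |J1  (GY1 both-in/both-out from 1)
#4 |J1  (C1 outputs effort q/C1)
#5 |I1  (only one flow-in slot at J1)

bond 0 |J1
bond 1 |J2
bond 2 |J3
bond 3 |Sf1
bond 4 |J1
bond 5 |I1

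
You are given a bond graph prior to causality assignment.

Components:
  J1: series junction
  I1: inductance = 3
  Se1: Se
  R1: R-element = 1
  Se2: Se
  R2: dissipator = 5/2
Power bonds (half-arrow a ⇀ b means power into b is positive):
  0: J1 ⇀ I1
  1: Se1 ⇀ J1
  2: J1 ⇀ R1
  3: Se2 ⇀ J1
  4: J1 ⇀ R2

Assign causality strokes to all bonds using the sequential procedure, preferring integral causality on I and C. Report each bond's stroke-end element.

b1 →J1  (Se1: effort source, stroke at far end)
b3 →J1  (source Se2 imposes e)
b0 →I1  (I1: I, integral causality)
b2 →J1  (common-f at J1 fixed by 0)
b4 →J1  (1-jn J1 has f-setter on 0)

b0 stroke→I1
b1 stroke→J1
b2 stroke→J1
b3 stroke→J1
b4 stroke→J1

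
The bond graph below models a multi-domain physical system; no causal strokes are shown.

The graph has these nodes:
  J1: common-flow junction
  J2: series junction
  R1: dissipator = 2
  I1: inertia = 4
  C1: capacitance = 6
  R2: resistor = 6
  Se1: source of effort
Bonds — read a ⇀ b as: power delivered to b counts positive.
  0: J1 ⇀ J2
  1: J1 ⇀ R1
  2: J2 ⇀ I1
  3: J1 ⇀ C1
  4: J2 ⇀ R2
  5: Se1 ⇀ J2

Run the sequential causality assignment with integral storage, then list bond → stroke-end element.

bond 0 stroke→J2
bond 1 stroke→J1
bond 2 stroke→I1
bond 3 stroke→J1
bond 4 stroke→J2
bond 5 stroke→J2

bond 5 →J2  (source Se1 imposes e)
bond 2 →I1  (I1 integral (f out))
bond 0 →J2  (1-jn J2 has f-setter on 2)
bond 4 →J2  (common-f at J2 fixed by 2)
bond 1 →J1  (J1: bond 0 brought flow, rest push out)
bond 3 →J1  (J1: bond 0 brought flow, rest push out)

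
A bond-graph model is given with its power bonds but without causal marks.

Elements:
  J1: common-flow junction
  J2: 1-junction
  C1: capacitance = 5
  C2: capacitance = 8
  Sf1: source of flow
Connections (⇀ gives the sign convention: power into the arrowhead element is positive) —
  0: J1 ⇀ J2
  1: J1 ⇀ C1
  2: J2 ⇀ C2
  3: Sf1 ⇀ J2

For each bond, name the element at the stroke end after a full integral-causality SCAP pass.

b3 →Sf1  (Sf1 (Sf) sets flow on bond)
b0 →J2  (1-jn J2 has f-setter on 3)
b2 →J2  (1-jn J2 has f-setter on 3)
b1 →J1  (common-f at J1 fixed by 0)

b0 →J2
b1 →J1
b2 →J2
b3 →Sf1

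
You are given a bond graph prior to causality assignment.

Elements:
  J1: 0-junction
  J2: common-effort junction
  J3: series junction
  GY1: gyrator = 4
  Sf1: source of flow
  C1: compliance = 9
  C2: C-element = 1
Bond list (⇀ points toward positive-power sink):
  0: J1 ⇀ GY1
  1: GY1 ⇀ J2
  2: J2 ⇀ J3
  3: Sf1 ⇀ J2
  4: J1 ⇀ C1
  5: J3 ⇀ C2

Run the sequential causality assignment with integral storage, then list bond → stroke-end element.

β3 stroke at Sf1  (Sf1: flow source, stroke at near end)
β4 stroke at J1  (C1 integral (e out))
β0 stroke at GY1  (0-jn J1 has e-setter on 4)
β1 stroke at GY1  (through GY1, causality inverts; strokes same side of GY1)
β2 stroke at J2  (closing 0-jn rule on J2)
β5 stroke at J3  (J3: bond 2 brought flow, rest push out)

bond 0 →GY1
bond 1 →GY1
bond 2 →J2
bond 3 →Sf1
bond 4 →J1
bond 5 →J3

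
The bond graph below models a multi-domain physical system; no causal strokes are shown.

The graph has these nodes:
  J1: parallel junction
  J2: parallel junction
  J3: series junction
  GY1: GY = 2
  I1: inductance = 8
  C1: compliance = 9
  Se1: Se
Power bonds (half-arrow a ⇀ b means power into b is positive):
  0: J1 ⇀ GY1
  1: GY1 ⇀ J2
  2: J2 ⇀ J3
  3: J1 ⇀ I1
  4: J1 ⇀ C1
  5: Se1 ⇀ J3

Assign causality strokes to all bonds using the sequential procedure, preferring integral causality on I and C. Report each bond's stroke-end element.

b0 →GY1
b1 →GY1
b2 →J2
b3 →I1
b4 →J1
b5 →J3

#5 →J3  (Se1 (Se) sets effort on bond)
#2 →J2  (closing 1-jn rule on J3)
#1 →GY1  (0-jn J2 has e-setter on 2)
#0 →GY1  (through GY1, causality inverts; strokes same side of GY1)
#3 →I1  (I1: I, integral causality)
#4 →J1  (J1: last free bond brings effort in)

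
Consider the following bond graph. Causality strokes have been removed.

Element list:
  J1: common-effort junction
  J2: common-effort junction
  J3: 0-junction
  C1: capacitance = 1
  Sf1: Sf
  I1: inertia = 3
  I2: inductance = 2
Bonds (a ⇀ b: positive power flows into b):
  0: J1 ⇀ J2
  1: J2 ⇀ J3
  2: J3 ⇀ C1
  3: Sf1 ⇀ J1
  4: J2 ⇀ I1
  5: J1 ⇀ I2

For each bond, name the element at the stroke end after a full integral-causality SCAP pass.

#3 stroke at Sf1  (Sf1: flow source, stroke at near end)
#2 stroke at J3  (C1 integral (e out))
#1 stroke at J2  (J3 effort already set via bond 2)
#0 stroke at J1  (J2 effort already set via bond 1)
#4 stroke at I1  (common-e at J2 fixed by 1)
#5 stroke at I2  (common-e at J1 fixed by 0)

bond 0 →J1
bond 1 →J2
bond 2 →J3
bond 3 →Sf1
bond 4 →I1
bond 5 →I2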